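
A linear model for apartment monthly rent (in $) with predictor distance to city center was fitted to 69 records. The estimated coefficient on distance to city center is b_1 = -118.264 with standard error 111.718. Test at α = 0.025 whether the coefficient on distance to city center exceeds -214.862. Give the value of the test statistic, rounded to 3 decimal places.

H₀: β₁ = -214.862 vs H₁: β₁ > -214.862.
t = (b_1 − β₁⁰)/SE = (-118.264 − (-214.862)) / 111.718 = 0.865.
df = n − 2 = 69 − 2 = 67.
One-sided p ≈ 0.1952, which is ≥ 0.025, so fail to reject H₀.
The data do not give significant evidence that the true slope on distance to city center exceeds -214.862 $ per unit.

t = 0.865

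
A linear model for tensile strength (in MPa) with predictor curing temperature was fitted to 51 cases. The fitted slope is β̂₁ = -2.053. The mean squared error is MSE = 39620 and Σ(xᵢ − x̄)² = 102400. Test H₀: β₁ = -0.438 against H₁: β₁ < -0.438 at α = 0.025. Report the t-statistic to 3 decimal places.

t = -2.596

SE(β̂₁) = √(MSE/Sₓₓ) = √(39620/102400) = 0.622024.
t = (-2.053 − (-0.438)) / 0.622024 = -2.596.
df = n − 2 = 49.
One-sided p ≈ 0.0062, which is < 0.025, so reject H₀.
There is evidence that the true slope on curing temperature is below -0.438 MPa per unit.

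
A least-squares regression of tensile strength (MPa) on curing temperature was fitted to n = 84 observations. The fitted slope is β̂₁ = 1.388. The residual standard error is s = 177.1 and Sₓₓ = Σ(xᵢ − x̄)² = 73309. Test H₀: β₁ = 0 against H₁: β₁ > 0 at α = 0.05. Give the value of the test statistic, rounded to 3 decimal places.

SE(β̂₁) = s/√Sₓₓ = 177.1/√73309 = 0.654094.
t = 1.388 / 0.654094 = 2.122.
df = n − 2 = 82.
One-sided p ≈ 0.0184, which is < 0.05, so reject H₀.
There is evidence that the true slope on curing temperature is positive.

t = 2.122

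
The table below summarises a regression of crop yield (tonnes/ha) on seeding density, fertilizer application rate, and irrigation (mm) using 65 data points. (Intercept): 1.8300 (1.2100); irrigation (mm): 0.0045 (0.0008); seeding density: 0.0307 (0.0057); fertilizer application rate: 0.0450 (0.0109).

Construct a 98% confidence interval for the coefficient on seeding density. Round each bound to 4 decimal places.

Read off: b = 0.0307, SE = 0.0057 for seeding density.
df = n − k − 1 = 65 − 3 − 1 = 61.
t* = t_{0.01, 61} = 2.389047.
Margin = t* × SE = 2.389047 × 0.0057 = 0.013618.
CI: 0.0307 ± 0.013618 → (0.0171, 0.0443).

(0.0171, 0.0443)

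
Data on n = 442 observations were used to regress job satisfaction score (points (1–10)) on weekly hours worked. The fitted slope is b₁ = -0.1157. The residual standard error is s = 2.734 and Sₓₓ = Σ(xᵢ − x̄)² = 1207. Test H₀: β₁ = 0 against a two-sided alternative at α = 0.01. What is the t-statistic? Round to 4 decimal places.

t = -1.4702

SE(b₁) = s/√Sₓₓ = 2.734/√1207 = 0.0786946.
t = -0.1157 / 0.0786946 = -1.4702.
df = n − 2 = 440.
Two-sided p ≈ 0.1422, which is ≥ 0.01, so fail to reject H₀.
The data do not give significant evidence of an association between weekly hours worked and job satisfaction score.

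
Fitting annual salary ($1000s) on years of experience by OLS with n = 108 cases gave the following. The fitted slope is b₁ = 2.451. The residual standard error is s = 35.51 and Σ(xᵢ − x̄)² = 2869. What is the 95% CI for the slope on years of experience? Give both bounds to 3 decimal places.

SE(b₁) = s/√Sₓₓ = 35.51/√2869 = 0.662957.
df = n − 2 = 106.
t* = t_{0.025, 106} = 1.982597.
Margin = t* × SE = 1.982597 × 0.662957 = 1.31438.
CI: 2.451 ± 1.31438 → (1.137, 3.765).
With 95% confidence, each one-unit increase in years of experience is associated with a change of between 1.137 and 3.765 $1000s in annual salary.

(1.137, 3.765)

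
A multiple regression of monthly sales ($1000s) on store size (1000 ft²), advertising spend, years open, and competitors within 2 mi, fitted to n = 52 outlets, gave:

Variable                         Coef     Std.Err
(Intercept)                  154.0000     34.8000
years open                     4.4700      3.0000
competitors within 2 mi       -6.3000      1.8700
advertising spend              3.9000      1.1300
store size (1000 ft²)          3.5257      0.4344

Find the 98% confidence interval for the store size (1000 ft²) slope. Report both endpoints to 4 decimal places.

Read off: b = 3.5257, SE = 0.4344 for store size (1000 ft²).
df = n − k − 1 = 52 − 4 − 1 = 47.
t* = t_{0.01, 47} = 2.408345.
Margin = t* × SE = 2.408345 × 0.4344 = 1.046185.
CI: 3.5257 ± 1.046185 → (2.4795, 4.5719).

(2.4795, 4.5719)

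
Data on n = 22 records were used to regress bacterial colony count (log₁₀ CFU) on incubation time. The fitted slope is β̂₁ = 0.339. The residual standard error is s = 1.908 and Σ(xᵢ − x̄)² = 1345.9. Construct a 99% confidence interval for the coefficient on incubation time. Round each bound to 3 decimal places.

(0.191, 0.487)

SE(β̂₁) = s/√Sₓₓ = 1.908/√1345.9 = 0.0520082.
df = n − 2 = 20.
t* = t_{0.005, 20} = 2.84534.
Margin = t* × SE = 2.84534 × 0.0520082 = 0.14798.
CI: 0.339 ± 0.14798 → (0.191, 0.487).
With 99% confidence, each one-unit increase in incubation time is associated with a change of between 0.191 and 0.487 log₁₀ CFU in bacterial colony count.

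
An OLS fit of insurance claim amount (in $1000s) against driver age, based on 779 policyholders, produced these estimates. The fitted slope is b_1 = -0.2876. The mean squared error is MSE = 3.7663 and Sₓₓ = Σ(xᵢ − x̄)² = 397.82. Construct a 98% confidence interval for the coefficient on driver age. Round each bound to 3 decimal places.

(-0.514, -0.061)

SE(b_1) = √(MSE/Sₓₓ) = √(3.7663/397.82) = 0.0973003.
df = n − 2 = 777.
t* = t_{0.01, 777} = 2.331157.
Margin = t* × SE = 2.331157 × 0.0973003 = 0.22682.
CI: -0.2876 ± 0.22682 → (-0.514, -0.061).
With 98% confidence, each one-unit increase in driver age is associated with a change of between -0.514 and -0.061 $1000s in insurance claim amount.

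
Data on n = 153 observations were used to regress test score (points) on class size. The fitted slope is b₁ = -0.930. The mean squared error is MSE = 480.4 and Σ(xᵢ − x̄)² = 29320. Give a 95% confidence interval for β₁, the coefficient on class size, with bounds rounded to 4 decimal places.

(-1.1829, -0.6771)

SE(b₁) = √(MSE/Sₓₓ) = √(480.4/29320) = 0.128003.
df = n − 2 = 151.
t* = t_{0.025, 151} = 1.975799.
Margin = t* × SE = 1.975799 × 0.128003 = 0.252908.
CI: -0.930 ± 0.252908 → (-1.1829, -0.6771).
With 95% confidence, each one-unit increase in class size is associated with a change of between -1.1829 and -0.6771 points in test score.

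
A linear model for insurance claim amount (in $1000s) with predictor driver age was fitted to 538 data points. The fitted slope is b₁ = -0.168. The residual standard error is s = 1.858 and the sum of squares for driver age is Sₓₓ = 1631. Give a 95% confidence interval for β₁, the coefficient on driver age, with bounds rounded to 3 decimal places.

(-0.258, -0.078)

SE(b₁) = s/√Sₓₓ = 1.858/√1631 = 0.0460065.
df = n − 2 = 536.
t* = t_{0.025, 536} = 1.9644.
Margin = t* × SE = 1.9644 × 0.0460065 = 0.09038.
CI: -0.168 ± 0.09038 → (-0.258, -0.078).
With 95% confidence, each one-unit increase in driver age is associated with a change of between -0.258 and -0.078 $1000s in insurance claim amount.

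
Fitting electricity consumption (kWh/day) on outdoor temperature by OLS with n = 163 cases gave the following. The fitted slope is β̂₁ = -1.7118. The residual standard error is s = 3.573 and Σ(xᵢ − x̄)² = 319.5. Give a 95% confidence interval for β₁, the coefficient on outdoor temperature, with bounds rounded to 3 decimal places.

SE(β̂₁) = s/√Sₓₓ = 3.573/√319.5 = 0.199893.
df = n − 2 = 161.
t* = t_{0.025, 161} = 1.974808.
Margin = t* × SE = 1.974808 × 0.199893 = 0.39475.
CI: -1.7118 ± 0.39475 → (-2.107, -1.317).
With 95% confidence, each one-unit increase in outdoor temperature is associated with a change of between -2.107 and -1.317 kWh/day in electricity consumption.

(-2.107, -1.317)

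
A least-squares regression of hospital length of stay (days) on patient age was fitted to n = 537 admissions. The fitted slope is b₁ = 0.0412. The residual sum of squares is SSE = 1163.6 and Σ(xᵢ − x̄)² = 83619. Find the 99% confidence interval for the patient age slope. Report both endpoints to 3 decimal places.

MSE = SSE/(n − 2) = 1163.6/535 = 2.17495.
SE(b₁) = √(MSE/Sₓₓ) = √(2.17495/83619) = 0.00510003.
df = n − 2 = 535.
t* = t_{0.005, 535} = 2.58505.
Margin = t* × SE = 2.58505 × 0.00510003 = 0.01318.
CI: 0.0412 ± 0.01318 → (0.028, 0.054).
With 99% confidence, each one-unit increase in patient age is associated with a change of between 0.028 and 0.054 days in hospital length of stay.

(0.028, 0.054)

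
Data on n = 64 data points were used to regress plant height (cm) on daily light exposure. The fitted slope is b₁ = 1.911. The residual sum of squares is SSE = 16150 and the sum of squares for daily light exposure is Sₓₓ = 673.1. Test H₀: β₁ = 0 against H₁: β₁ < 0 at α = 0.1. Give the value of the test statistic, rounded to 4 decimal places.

MSE = SSE/(n − 2) = 16150/62 = 260.484.
SE(b₁) = √(MSE/Sₓₓ) = √(260.484/673.1) = 0.622086.
t = 1.911 / 0.622086 = 3.0719.
df = n − 2 = 62.
One-sided p ≈ 0.9984, which is ≥ 0.1, so fail to reject H₀.
The data do not give significant evidence that the true slope on daily light exposure is negative.

t = 3.0719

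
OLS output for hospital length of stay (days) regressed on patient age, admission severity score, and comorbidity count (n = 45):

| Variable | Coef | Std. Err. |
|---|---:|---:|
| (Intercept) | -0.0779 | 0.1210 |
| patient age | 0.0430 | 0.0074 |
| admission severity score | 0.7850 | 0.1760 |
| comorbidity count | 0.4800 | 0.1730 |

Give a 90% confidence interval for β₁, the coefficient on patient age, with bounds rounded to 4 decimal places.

Read off: b = 0.0430, SE = 0.0074 for patient age.
df = n − k − 1 = 45 − 3 − 1 = 41.
t* = t_{0.05, 41} = 1.682878.
Margin = t* × SE = 1.682878 × 0.0074 = 0.012453.
CI: 0.0430 ± 0.012453 → (0.0305, 0.0555).

(0.0305, 0.0555)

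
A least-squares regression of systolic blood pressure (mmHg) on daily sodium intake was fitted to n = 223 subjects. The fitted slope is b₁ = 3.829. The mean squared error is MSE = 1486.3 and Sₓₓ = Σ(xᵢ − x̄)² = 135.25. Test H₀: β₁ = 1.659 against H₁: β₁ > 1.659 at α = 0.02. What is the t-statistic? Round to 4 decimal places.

SE(b₁) = √(MSE/Sₓₓ) = √(1486.3/135.25) = 3.31501.
t = (3.829 − 1.659) / 3.31501 = 0.6546.
df = n − 2 = 221.
One-sided p ≈ 0.2567, which is ≥ 0.02, so fail to reject H₀.
The data do not give significant evidence that the true slope on daily sodium intake exceeds 1.659 mmHg per unit.

t = 0.6546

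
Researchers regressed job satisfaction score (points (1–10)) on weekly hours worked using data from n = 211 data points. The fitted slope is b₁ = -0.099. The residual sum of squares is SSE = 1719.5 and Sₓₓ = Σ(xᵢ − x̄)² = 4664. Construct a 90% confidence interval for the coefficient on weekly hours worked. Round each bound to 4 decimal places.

(-0.1684, -0.0296)

MSE = SSE/(n − 2) = 1719.5/209 = 8.22727.
SE(b₁) = √(MSE/Sₓₓ) = √(8.22727/4664) = 0.0419999.
df = n − 2 = 209.
t* = t_{0.05, 209} = 1.652177.
Margin = t* × SE = 1.652177 × 0.0419999 = 0.069391.
CI: -0.099 ± 0.069391 → (-0.1684, -0.0296).
With 90% confidence, each one-unit increase in weekly hours worked is associated with a change of between -0.1684 and -0.0296 points (1–10) in job satisfaction score.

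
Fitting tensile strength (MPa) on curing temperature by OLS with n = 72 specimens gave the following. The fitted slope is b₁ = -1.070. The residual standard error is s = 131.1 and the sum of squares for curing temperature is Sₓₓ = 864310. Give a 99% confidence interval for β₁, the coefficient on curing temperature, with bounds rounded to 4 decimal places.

(-1.4434, -0.6966)

SE(b₁) = s/√Sₓₓ = 131.1/√864310 = 0.141016.
df = n − 2 = 70.
t* = t_{0.005, 70} = 2.647905.
Margin = t* × SE = 2.647905 × 0.141016 = 0.373397.
CI: -1.070 ± 0.373397 → (-1.4434, -0.6966).
With 99% confidence, each one-unit increase in curing temperature is associated with a change of between -1.4434 and -0.6966 MPa in tensile strength.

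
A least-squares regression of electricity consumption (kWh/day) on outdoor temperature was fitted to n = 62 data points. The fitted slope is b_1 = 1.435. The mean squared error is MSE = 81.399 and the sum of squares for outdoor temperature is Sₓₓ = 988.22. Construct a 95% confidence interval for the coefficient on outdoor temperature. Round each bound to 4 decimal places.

SE(b_1) = √(MSE/Sₓₓ) = √(81.399/988.22) = 0.287001.
df = n − 2 = 60.
t* = t_{0.025, 60} = 2.000298.
Margin = t* × SE = 2.000298 × 0.287001 = 0.574087.
CI: 1.435 ± 0.574087 → (0.8609, 2.0091).
With 95% confidence, each one-unit increase in outdoor temperature is associated with a change of between 0.8609 and 2.0091 kWh/day in electricity consumption.

(0.8609, 2.0091)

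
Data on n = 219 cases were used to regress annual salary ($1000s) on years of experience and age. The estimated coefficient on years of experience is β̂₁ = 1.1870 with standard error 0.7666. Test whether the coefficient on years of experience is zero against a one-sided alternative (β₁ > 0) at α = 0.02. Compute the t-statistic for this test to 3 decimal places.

t = 1.548

H₀: β₁ = 0 vs H₁: β₁ > 0.
t = (β̂₁ − β₁⁰)/SE = 1.1870 / 0.7666 = 1.548.
df = n − k − 1 = 219 − 2 − 1 = 216.
One-sided p ≈ 0.0615, which is ≥ 0.02, so fail to reject H₀.
The data do not give significant evidence that the true slope on years of experience is positive, holding the other predictors fixed.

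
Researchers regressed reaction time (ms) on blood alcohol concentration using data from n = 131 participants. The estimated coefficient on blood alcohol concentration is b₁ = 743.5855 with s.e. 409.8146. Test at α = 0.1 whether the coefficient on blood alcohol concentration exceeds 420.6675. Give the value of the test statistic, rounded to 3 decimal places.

t = 0.788

H₀: β₁ = 420.6675 vs H₁: β₁ > 420.6675.
t = (b₁ − β₁⁰)/SE = (743.5855 − 420.6675) / 409.8146 = 0.788.
df = n − 2 = 131 − 2 = 129.
One-sided p ≈ 0.2161, which is ≥ 0.1, so fail to reject H₀.
The data do not give significant evidence that the true slope on blood alcohol concentration exceeds 420.6675 ms per unit.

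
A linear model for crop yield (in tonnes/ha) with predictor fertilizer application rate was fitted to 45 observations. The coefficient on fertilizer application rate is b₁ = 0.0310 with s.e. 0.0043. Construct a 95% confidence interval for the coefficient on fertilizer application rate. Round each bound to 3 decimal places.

(0.022, 0.040)

df = n − 2 = 45 − 2 = 43.
t* = t_{0.025, 43} = 2.016692.
Margin = t* × SE = 2.016692 × 0.0043 = 0.00867.
CI: 0.0310 ± 0.00867 → (0.022, 0.040).
With 95% confidence, each one-unit increase in fertilizer application rate is associated with a change of between 0.022 and 0.040 tonnes/ha in crop yield.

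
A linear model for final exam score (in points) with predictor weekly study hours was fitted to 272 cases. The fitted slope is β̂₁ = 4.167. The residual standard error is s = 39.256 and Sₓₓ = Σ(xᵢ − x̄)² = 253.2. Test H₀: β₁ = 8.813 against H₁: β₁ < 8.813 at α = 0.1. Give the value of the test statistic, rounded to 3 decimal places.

t = -1.883

SE(β̂₁) = s/√Sₓₓ = 39.256/√253.2 = 2.46703.
t = (4.167 − 8.813) / 2.46703 = -1.883.
df = n − 2 = 270.
One-sided p ≈ 0.0304, which is < 0.1, so reject H₀.
There is evidence that the true slope on weekly study hours is below 8.813 points per unit.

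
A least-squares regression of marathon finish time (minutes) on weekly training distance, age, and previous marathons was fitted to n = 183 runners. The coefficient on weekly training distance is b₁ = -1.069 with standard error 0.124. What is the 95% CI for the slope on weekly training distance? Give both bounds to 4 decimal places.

df = n − k − 1 = 183 − 3 − 1 = 179.
t* = t_{0.025, 179} = 1.973305.
Margin = t* × SE = 1.973305 × 0.124 = 0.244690.
CI: -1.069 ± 0.244690 → (-1.3137, -0.8243).
With 95% confidence, each one-unit increase in weekly training distance is associated with a change of between -1.3137 and -0.8243 minutes in marathon finish time, holding the other predictors fixed.

(-1.3137, -0.8243)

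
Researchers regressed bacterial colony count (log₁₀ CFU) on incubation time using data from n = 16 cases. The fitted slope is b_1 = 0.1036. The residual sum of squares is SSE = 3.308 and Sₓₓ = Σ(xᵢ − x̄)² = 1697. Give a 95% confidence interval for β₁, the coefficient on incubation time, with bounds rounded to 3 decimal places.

(0.078, 0.129)

MSE = SSE/(n − 2) = 3.308/14 = 0.236286.
SE(b_1) = √(MSE/Sₓₓ) = √(0.236286/1697) = 0.0117999.
df = n − 2 = 14.
t* = t_{0.025, 14} = 2.144787.
Margin = t* × SE = 2.144787 × 0.0117999 = 0.02531.
CI: 0.1036 ± 0.02531 → (0.078, 0.129).
With 95% confidence, each one-unit increase in incubation time is associated with a change of between 0.078 and 0.129 log₁₀ CFU in bacterial colony count.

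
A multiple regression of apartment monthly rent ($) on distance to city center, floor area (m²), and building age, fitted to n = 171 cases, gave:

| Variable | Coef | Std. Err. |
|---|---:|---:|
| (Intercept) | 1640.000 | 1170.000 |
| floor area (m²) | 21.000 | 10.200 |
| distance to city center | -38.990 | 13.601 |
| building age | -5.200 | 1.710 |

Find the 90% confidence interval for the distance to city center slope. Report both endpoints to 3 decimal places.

Read off: b = -38.990, SE = 13.601 for distance to city center.
df = n − k − 1 = 171 − 3 − 1 = 167.
t* = t_{0.05, 167} = 1.654029.
Margin = t* × SE = 1.654029 × 13.601 = 22.49645.
CI: -38.990 ± 22.49645 → (-61.486, -16.494).

(-61.486, -16.494)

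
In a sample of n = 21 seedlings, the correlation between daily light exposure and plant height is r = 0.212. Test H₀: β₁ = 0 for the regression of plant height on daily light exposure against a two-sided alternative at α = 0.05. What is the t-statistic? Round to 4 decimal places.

t = r·√(n − 2)/√(1 − r²) = 0.212·√19/√0.955056 = 0.9456.
df = n − 2 = 19.
Two-sided p ≈ 0.3562, which is ≥ 0.05, so fail to reject H₀.
The data do not give significant evidence of a linear association between daily light exposure and plant height.

t = 0.9456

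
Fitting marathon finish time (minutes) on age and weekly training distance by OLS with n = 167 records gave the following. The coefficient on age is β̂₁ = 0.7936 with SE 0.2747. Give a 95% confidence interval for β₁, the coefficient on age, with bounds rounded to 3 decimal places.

df = n − k − 1 = 167 − 2 − 1 = 164.
t* = t_{0.025, 164} = 1.974535.
Margin = t* × SE = 1.974535 × 0.2747 = 0.54240.
CI: 0.7936 ± 0.54240 → (0.251, 1.336).
With 95% confidence, each one-unit increase in age is associated with a change of between 0.251 and 1.336 minutes in marathon finish time, holding the other predictors fixed.

(0.251, 1.336)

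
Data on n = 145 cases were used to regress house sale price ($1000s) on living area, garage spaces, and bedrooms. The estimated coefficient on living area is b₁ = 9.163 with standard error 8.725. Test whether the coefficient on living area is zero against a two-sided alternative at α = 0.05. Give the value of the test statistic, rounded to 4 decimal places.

t = 1.0502

H₀: β₁ = 0 vs H₁: β₁ ≠ 0.
t = (b₁ − β₁⁰)/SE = 9.163 / 8.725 = 1.0502.
df = n − k − 1 = 145 − 3 − 1 = 141.
Two-sided p ≈ 0.2954, which is ≥ 0.05, so fail to reject H₀.
The data do not give significant evidence of an association between living area and house sale price, after adjusting for the other predictors.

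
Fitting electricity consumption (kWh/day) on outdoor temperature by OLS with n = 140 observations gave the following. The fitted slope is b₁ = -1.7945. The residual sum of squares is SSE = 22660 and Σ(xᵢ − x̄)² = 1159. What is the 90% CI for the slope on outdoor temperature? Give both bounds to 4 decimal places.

(-2.4178, -1.1712)

MSE = SSE/(n − 2) = 22660/138 = 164.203.
SE(b₁) = √(MSE/Sₓₓ) = √(164.203/1159) = 0.376399.
df = n − 2 = 138.
t* = t_{0.05, 138} = 1.65597.
Margin = t* × SE = 1.65597 × 0.376399 = 0.623306.
CI: -1.7945 ± 0.623306 → (-2.4178, -1.1712).
With 90% confidence, each one-unit increase in outdoor temperature is associated with a change of between -2.4178 and -1.1712 kWh/day in electricity consumption.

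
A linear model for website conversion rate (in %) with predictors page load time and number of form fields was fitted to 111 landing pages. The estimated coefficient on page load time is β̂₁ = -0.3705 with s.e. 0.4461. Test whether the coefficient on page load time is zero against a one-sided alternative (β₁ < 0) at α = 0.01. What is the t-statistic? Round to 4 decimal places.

H₀: β₁ = 0 vs H₁: β₁ < 0.
t = (β̂₁ − β₁⁰)/SE = -0.3705 / 0.4461 = -0.8305.
df = n − k − 1 = 111 − 2 − 1 = 108.
One-sided p ≈ 0.2040, which is ≥ 0.01, so fail to reject H₀.
The data do not give significant evidence that the true slope on page load time is negative, holding the other predictors fixed.

t = -0.8305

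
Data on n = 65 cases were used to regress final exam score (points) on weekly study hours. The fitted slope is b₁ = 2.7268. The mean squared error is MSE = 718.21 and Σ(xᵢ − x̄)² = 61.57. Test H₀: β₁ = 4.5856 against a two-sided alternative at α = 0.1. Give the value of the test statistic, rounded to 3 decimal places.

t = -0.544

SE(b₁) = √(MSE/Sₓₓ) = √(718.21/61.57) = 3.4154.
t = (2.7268 − 4.5856) / 3.4154 = -0.544.
df = n − 2 = 63.
Two-sided p ≈ 0.5882, which is ≥ 0.1, so fail to reject H₀.
The data are consistent with a true slope of 4.5856 points per unit of weekly study hours.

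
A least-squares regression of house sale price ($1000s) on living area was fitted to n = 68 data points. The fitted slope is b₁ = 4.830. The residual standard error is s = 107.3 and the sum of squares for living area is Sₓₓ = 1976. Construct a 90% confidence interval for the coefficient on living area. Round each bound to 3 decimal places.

SE(b₁) = s/√Sₓₓ = 107.3/√1976 = 2.41383.
df = n − 2 = 66.
t* = t_{0.05, 66} = 1.668271.
Margin = t* × SE = 1.668271 × 2.41383 = 4.02692.
CI: 4.830 ± 4.02692 → (0.803, 8.857).
With 90% confidence, each one-unit increase in living area is associated with a change of between 0.803 and 8.857 $1000s in house sale price.

(0.803, 8.857)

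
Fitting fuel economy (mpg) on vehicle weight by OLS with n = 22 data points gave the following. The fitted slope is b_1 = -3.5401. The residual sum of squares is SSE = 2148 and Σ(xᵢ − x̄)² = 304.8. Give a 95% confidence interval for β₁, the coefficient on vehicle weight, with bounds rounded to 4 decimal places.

MSE = SSE/(n − 2) = 2148/20 = 107.4.
SE(b_1) = √(MSE/Sₓₓ) = √(107.4/304.8) = 0.593601.
df = n − 2 = 20.
t* = t_{0.025, 20} = 2.085963.
Margin = t* × SE = 2.085963 × 0.593601 = 1.238230.
CI: -3.5401 ± 1.238230 → (-4.7783, -2.3019).
With 95% confidence, each one-unit increase in vehicle weight is associated with a change of between -4.7783 and -2.3019 mpg in fuel economy.

(-4.7783, -2.3019)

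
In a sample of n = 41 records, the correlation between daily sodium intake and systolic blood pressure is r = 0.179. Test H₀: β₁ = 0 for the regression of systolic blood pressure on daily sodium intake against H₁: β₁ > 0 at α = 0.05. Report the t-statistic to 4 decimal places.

t = 1.1362

t = r·√(n − 2)/√(1 − r²) = 0.179·√39/√0.967959 = 1.1362.
df = n − 2 = 39.
One-sided p ≈ 0.1314, which is ≥ 0.05, so fail to reject H₀.
The data do not give significant evidence of a linear association between daily sodium intake and systolic blood pressure.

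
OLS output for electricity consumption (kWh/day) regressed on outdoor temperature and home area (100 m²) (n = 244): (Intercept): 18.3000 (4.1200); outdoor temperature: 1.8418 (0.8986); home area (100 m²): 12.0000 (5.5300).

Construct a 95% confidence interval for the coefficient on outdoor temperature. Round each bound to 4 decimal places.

Read off: b = 1.8418, SE = 0.8986 for outdoor temperature.
df = n − k − 1 = 244 − 2 − 1 = 241.
t* = t_{0.025, 241} = 1.969856.
Margin = t* × SE = 1.969856 × 0.8986 = 1.770113.
CI: 1.8418 ± 1.770113 → (0.0717, 3.6119).

(0.0717, 3.6119)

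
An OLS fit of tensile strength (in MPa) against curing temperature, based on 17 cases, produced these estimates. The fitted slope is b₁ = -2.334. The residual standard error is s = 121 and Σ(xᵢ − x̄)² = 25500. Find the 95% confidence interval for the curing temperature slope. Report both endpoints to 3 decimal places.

(-3.949, -0.719)

SE(b₁) = s/√Sₓₓ = 121/√25500 = 0.757731.
df = n − 2 = 15.
t* = t_{0.025, 15} = 2.13145.
Margin = t* × SE = 2.13145 × 0.757731 = 1.61507.
CI: -2.334 ± 1.61507 → (-3.949, -0.719).
With 95% confidence, each one-unit increase in curing temperature is associated with a change of between -3.949 and -0.719 MPa in tensile strength.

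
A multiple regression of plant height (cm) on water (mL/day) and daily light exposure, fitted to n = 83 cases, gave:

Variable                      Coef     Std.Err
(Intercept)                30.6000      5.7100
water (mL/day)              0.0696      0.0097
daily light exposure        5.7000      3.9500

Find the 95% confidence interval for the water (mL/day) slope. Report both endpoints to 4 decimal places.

(0.0503, 0.0889)

Read off: b = 0.0696, SE = 0.0097 for water (mL/day).
df = n − k − 1 = 83 − 2 − 1 = 80.
t* = t_{0.025, 80} = 1.990063.
Margin = t* × SE = 1.990063 × 0.0097 = 0.019304.
CI: 0.0696 ± 0.019304 → (0.0503, 0.0889).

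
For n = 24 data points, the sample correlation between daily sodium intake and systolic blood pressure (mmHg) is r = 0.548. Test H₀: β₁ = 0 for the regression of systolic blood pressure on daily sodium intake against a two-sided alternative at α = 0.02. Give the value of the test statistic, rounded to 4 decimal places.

t = r·√(n − 2)/√(1 − r²) = 0.548·√22/√0.699696 = 3.0728.
df = n − 2 = 22.
Two-sided p ≈ 0.0056, which is < 0.02, so reject H₀.
There is evidence of a linear association between daily sodium intake and systolic blood pressure.

t = 3.0728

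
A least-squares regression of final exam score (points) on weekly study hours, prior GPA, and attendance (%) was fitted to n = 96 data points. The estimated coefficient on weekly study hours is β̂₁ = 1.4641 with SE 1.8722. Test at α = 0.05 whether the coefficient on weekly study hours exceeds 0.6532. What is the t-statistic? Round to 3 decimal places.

t = 0.433

H₀: β₁ = 0.6532 vs H₁: β₁ > 0.6532.
t = (β̂₁ − β₁⁰)/SE = (1.4641 − 0.6532) / 1.8722 = 0.433.
df = n − k − 1 = 96 − 3 − 1 = 92.
One-sided p ≈ 0.3330, which is ≥ 0.05, so fail to reject H₀.
The data do not give significant evidence that the true slope on weekly study hours exceeds 0.6532 points per unit, holding the other predictors fixed.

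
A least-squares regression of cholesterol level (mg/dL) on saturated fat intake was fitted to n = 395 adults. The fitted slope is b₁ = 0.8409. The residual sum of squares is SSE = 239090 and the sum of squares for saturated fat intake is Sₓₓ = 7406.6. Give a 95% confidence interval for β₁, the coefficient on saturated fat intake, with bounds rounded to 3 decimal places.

(0.277, 1.404)

MSE = SSE/(n − 2) = 239090/393 = 608.372.
SE(b₁) = √(MSE/Sₓₓ) = √(608.372/7406.6) = 0.286599.
df = n − 2 = 393.
t* = t_{0.025, 393} = 1.966019.
Margin = t* × SE = 1.966019 × 0.286599 = 0.56346.
CI: 0.8409 ± 0.56346 → (0.277, 1.404).
With 95% confidence, each one-unit increase in saturated fat intake is associated with a change of between 0.277 and 1.404 mg/dL in cholesterol level.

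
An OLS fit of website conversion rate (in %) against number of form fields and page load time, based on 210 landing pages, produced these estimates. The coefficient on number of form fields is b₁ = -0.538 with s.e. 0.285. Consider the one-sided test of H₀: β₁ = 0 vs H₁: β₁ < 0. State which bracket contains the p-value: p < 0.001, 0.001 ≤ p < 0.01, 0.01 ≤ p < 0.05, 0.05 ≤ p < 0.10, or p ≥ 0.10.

t = -0.538 / 0.285 = -1.888.
df = n − k − 1 = 210 − 2 − 1 = 207.
One-sided p = P(T_{207} < t) ≈ 0.0302.
So 0.01 ≤ p < 0.05.

0.01 ≤ p < 0.05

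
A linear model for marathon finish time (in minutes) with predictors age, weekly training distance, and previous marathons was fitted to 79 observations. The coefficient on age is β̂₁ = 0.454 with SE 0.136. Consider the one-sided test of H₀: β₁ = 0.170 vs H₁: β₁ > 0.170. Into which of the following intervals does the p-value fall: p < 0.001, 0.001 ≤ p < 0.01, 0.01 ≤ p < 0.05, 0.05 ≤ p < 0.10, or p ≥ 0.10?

t = (0.454 − 0.170) / 0.136 = 2.088.
df = n − k − 1 = 79 − 3 − 1 = 75.
One-sided p = P(T_{75} > t) ≈ 0.0201.
So 0.01 ≤ p < 0.05.

0.01 ≤ p < 0.05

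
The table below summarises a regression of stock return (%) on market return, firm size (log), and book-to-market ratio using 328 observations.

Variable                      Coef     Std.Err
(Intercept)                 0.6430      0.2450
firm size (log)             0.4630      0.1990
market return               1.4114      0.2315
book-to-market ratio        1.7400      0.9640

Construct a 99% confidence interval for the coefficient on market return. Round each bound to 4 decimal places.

Read off: b = 1.4114, SE = 0.2315 for market return.
df = n − k − 1 = 328 − 3 − 1 = 324.
t* = t_{0.005, 324} = 2.591088.
Margin = t* × SE = 2.591088 × 0.2315 = 0.599837.
CI: 1.4114 ± 0.599837 → (0.8116, 2.0112).

(0.8116, 2.0112)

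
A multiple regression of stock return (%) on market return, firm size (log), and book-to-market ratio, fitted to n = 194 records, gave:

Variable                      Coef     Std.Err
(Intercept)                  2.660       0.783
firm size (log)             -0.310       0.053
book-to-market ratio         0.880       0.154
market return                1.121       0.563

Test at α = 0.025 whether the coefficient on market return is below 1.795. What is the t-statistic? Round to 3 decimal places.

t = -1.197

Read off: b = 1.121, SE = 0.563 for market return.
H₀: β₁ = 1.795 vs H₁: β₁ < 1.795.
t = (1.121 − 1.795) / 0.563 = -1.197.
df = n − k − 1 = 194 − 3 − 1 = 190.
One-sided p ≈ 0.1164, which is ≥ 0.025, so fail to reject H₀.
The data do not give significant evidence that the true slope on market return is below 1.795 % per unit, holding the other predictors fixed.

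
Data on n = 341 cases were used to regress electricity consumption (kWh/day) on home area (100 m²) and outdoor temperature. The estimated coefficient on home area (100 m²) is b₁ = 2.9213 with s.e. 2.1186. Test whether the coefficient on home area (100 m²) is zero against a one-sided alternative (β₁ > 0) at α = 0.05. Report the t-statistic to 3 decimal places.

t = 1.379

H₀: β₁ = 0 vs H₁: β₁ > 0.
t = (b₁ − β₁⁰)/SE = 2.9213 / 2.1186 = 1.379.
df = n − k − 1 = 341 − 2 − 1 = 338.
One-sided p ≈ 0.0844, which is ≥ 0.05, so fail to reject H₀.
The data do not give significant evidence that the true slope on home area (100 m²) is positive, holding the other predictors fixed.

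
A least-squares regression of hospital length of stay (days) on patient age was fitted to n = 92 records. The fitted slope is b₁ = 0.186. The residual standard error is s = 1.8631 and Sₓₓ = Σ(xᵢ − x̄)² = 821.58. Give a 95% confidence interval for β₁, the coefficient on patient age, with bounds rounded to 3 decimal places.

SE(b₁) = s/√Sₓₓ = 1.8631/√821.58 = 0.0649997.
df = n − 2 = 90.
t* = t_{0.025, 90} = 1.986675.
Margin = t* × SE = 1.986675 × 0.0649997 = 0.12913.
CI: 0.186 ± 0.12913 → (0.057, 0.315).
With 95% confidence, each one-unit increase in patient age is associated with a change of between 0.057 and 0.315 days in hospital length of stay.

(0.057, 0.315)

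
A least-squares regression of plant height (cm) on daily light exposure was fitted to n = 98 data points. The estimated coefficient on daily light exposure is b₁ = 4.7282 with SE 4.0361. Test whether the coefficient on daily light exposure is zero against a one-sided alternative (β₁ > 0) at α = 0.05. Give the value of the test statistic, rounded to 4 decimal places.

H₀: β₁ = 0 vs H₁: β₁ > 0.
t = (b₁ − β₁⁰)/SE = 4.7282 / 4.0361 = 1.1715.
df = n − 2 = 98 − 2 = 96.
One-sided p ≈ 0.1222, which is ≥ 0.05, so fail to reject H₀.
The data do not give significant evidence that the true slope on daily light exposure is positive.

t = 1.1715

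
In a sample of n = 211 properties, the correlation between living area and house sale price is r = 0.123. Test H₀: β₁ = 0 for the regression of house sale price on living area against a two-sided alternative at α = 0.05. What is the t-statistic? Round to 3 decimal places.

t = r·√(n − 2)/√(1 − r²) = 0.123·√209/√0.984871 = 1.792.
df = n − 2 = 209.
Two-sided p ≈ 0.0746, which is ≥ 0.05, so fail to reject H₀.
The data do not give significant evidence of a linear association between living area and house sale price.

t = 1.792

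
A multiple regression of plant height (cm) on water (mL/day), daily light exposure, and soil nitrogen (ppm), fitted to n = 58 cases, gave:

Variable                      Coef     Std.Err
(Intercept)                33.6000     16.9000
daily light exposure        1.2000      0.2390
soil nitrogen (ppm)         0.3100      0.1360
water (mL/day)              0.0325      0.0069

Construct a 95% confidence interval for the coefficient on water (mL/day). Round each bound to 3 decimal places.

(0.019, 0.046)

Read off: b = 0.0325, SE = 0.0069 for water (mL/day).
df = n − k − 1 = 58 − 3 − 1 = 54.
t* = t_{0.025, 54} = 2.004879.
Margin = t* × SE = 2.004879 × 0.0069 = 0.01383.
CI: 0.0325 ± 0.01383 → (0.019, 0.046).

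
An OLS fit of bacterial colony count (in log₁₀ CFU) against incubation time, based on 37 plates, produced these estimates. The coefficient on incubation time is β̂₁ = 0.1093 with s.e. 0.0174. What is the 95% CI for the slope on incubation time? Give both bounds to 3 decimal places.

df = n − 2 = 37 − 2 = 35.
t* = t_{0.025, 35} = 2.030108.
Margin = t* × SE = 2.030108 × 0.0174 = 0.03532.
CI: 0.1093 ± 0.03532 → (0.074, 0.145).
With 95% confidence, each one-unit increase in incubation time is associated with a change of between 0.074 and 0.145 log₁₀ CFU in bacterial colony count.

(0.074, 0.145)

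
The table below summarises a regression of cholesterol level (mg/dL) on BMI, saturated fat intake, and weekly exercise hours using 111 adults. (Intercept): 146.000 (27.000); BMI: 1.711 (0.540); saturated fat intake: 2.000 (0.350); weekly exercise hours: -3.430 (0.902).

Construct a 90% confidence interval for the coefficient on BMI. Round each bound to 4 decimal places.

(0.8150, 2.6070)

Read off: b = 1.711, SE = 0.540 for BMI.
df = n − k − 1 = 111 − 3 − 1 = 107.
t* = t_{0.05, 107} = 1.659219.
Margin = t* × SE = 1.659219 × 0.540 = 0.895978.
CI: 1.711 ± 0.895978 → (0.8150, 2.6070).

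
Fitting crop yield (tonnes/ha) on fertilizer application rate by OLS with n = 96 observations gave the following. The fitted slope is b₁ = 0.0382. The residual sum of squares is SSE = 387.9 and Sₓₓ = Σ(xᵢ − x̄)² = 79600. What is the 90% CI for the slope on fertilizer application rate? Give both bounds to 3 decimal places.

(0.026, 0.050)

MSE = SSE/(n − 2) = 387.9/94 = 4.1266.
SE(b₁) = √(MSE/Sₓₓ) = √(4.1266/79600) = 0.00720011.
df = n − 2 = 94.
t* = t_{0.05, 94} = 1.661226.
Margin = t* × SE = 1.661226 × 0.00720011 = 0.01196.
CI: 0.0382 ± 0.01196 → (0.026, 0.050).
With 90% confidence, each one-unit increase in fertilizer application rate is associated with a change of between 0.026 and 0.050 tonnes/ha in crop yield.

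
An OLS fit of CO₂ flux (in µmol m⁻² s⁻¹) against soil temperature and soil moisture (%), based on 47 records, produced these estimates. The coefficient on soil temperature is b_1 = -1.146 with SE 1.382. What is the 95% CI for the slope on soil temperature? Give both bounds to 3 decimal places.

(-3.931, 1.639)

df = n − k − 1 = 47 − 2 − 1 = 44.
t* = t_{0.025, 44} = 2.015368.
Margin = t* × SE = 2.015368 × 1.382 = 2.78524.
CI: -1.146 ± 2.78524 → (-3.931, 1.639).
With 95% confidence, each one-unit increase in soil temperature is associated with a change of between -3.931 and 1.639 µmol m⁻² s⁻¹ in CO₂ flux, holding the other predictors fixed.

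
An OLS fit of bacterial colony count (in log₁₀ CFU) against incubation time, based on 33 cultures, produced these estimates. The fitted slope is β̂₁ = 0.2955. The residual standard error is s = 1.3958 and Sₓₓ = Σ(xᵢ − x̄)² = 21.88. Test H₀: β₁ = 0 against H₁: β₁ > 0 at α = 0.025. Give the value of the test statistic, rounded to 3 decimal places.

SE(β̂₁) = s/√Sₓₓ = 1.3958/√21.88 = 0.2984.
t = 0.2955 / 0.2984 = 0.990.
df = n − 2 = 31.
One-sided p ≈ 0.1649, which is ≥ 0.025, so fail to reject H₀.
The data do not give significant evidence that the true slope on incubation time is positive.

t = 0.990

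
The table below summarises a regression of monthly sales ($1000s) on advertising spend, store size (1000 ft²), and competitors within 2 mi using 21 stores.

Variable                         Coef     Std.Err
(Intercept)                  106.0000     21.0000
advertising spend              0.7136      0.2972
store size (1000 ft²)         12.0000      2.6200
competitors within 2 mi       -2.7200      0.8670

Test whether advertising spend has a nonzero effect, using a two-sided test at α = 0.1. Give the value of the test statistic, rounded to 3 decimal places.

Read off: b = 0.7136, SE = 0.2972 for advertising spend.
H₀: β₁ = 0 vs H₁: β₁ ≠ 0.
t = 0.7136 / 0.2972 = 2.401.
df = n − k − 1 = 21 − 3 − 1 = 17.
Two-sided p ≈ 0.0281, which is < 0.1, so reject H₀.
There is evidence that advertising spend is associated with monthly sales, holding the other predictors fixed.

t = 2.401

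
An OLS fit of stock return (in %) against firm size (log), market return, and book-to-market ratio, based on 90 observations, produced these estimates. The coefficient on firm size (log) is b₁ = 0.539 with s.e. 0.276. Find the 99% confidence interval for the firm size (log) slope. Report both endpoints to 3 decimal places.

df = n − k − 1 = 90 − 3 − 1 = 86.
t* = t_{0.005, 86} = 2.634212.
Margin = t* × SE = 2.634212 × 0.276 = 0.72704.
CI: 0.539 ± 0.72704 → (-0.188, 1.266).
With 99% confidence, each one-unit increase in firm size (log) is associated with a change of between -0.188 and 1.266 % in stock return, holding the other predictors fixed.

(-0.188, 1.266)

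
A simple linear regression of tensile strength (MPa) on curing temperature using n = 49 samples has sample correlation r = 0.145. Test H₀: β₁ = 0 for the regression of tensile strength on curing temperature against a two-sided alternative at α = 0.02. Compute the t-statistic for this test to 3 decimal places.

t = r·√(n − 2)/√(1 − r²) = 0.145·√47/√0.978975 = 1.005.
df = n − 2 = 47.
Two-sided p ≈ 0.3202, which is ≥ 0.02, so fail to reject H₀.
The data do not give significant evidence of a linear association between curing temperature and tensile strength.

t = 1.005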